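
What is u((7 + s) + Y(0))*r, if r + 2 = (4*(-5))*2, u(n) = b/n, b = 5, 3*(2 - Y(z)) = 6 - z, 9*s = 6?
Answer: -630/23 ≈ -27.391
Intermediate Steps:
s = 2/3 (s = (1/9)*6 = 2/3 ≈ 0.66667)
Y(z) = z/3 (Y(z) = 2 - (6 - z)/3 = 2 + (-2 + z/3) = z/3)
u(n) = 5/n
r = -42 (r = -2 + (4*(-5))*2 = -2 - 20*2 = -2 - 40 = -42)
u((7 + s) + Y(0))*r = (5/((7 + 2/3) + (1/3)*0))*(-42) = (5/(23/3 + 0))*(-42) = (5/(23/3))*(-42) = (5*(3/23))*(-42) = (15/23)*(-42) = -630/23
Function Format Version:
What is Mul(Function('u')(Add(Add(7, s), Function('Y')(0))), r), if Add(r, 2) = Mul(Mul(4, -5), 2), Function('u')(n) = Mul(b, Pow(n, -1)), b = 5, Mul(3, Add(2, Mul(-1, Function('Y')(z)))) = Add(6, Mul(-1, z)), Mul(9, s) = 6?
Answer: Rational(-630, 23) ≈ -27.391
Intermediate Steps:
s = Rational(2, 3) (s = Mul(Rational(1, 9), 6) = Rational(2, 3) ≈ 0.66667)
Function('Y')(z) = Mul(Rational(1, 3), z) (Function('Y')(z) = Add(2, Mul(Rational(-1, 3), Add(6, Mul(-1, z)))) = Add(2, Add(-2, Mul(Rational(1, 3), z))) = Mul(Rational(1, 3), z))
Function('u')(n) = Mul(5, Pow(n, -1))
r = -42 (r = Add(-2, Mul(Mul(4, -5), 2)) = Add(-2, Mul(-20, 2)) = Add(-2, -40) = -42)
Mul(Function('u')(Add(Add(7, s), Function('Y')(0))), r) = Mul(Mul(5, Pow(Add(Add(7, Rational(2, 3)), Mul(Rational(1, 3), 0)), -1)), -42) = Mul(Mul(5, Pow(Add(Rational(23, 3), 0), -1)), -42) = Mul(Mul(5, Pow(Rational(23, 3), -1)), -42) = Mul(Mul(5, Rational(3, 23)), -42) = Mul(Rational(15, 23), -42) = Rational(-630, 23)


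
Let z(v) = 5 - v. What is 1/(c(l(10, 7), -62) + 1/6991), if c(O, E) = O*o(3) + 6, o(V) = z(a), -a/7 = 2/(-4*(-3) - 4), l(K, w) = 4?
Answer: 6991/230704 ≈ 0.030303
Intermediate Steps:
a = -7/4 (a = -14/(-4*(-3) - 4) = -14/(12 - 4) = -14/8 = -7*1/4 = -7/4 ≈ -1.7500)
o(V) = 27/4 (o(V) = 5 - 1*(-7/4) = 5 + 7/4 = 27/4)
c(O, E) = 6 + 27*O/4 (c(O, E) = O*(27/4) + 6 = 27*O/4 + 6 = 6 + 27*O/4)
1/(c(l(10, 7), -62) + 1/6991) = 1/((6 + (27/4)*4) + 1/6991) = 1/((6 + 27) + 1/6991) = 1/(33 + 1/6991) = 1/(230704/6991) = 6991/230704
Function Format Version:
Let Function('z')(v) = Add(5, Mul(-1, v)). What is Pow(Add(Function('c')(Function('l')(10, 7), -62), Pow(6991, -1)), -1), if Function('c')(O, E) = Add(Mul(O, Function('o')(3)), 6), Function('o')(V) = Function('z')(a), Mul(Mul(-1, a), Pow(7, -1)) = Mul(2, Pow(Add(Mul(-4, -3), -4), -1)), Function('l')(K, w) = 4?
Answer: Rational(6991, 230704) ≈ 0.030303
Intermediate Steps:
a = Rational(-7, 4) (a = Mul(-7, Mul(2, Pow(Add(Mul(-4, -3), -4), -1))) = Mul(-7, Mul(2, Pow(Add(12, -4), -1))) = Mul(-7, Mul(2, Pow(8, -1))) = Mul(-7, Mul(2, Rational(1, 8))) = Mul(-7, Rational(1, 4)) = Rational(-7, 4) ≈ -1.7500)
Function('o')(V) = Rational(27, 4) (Function('o')(V) = Add(5, Mul(-1, Rational(-7, 4))) = Add(5, Rational(7, 4)) = Rational(27, 4))
Function('c')(O, E) = Add(6, Mul(Rational(27, 4), O)) (Function('c')(O, E) = Add(Mul(O, Rational(27, 4)), 6) = Add(Mul(Rational(27, 4), O), 6) = Add(6, Mul(Rational(27, 4), O)))
Pow(Add(Function('c')(Function('l')(10, 7), -62), Pow(6991, -1)), -1) = Pow(Add(Add(6, Mul(Rational(27, 4), 4)), Pow(6991, -1)), -1) = Pow(Add(Add(6, 27), Rational(1, 6991)), -1) = Pow(Add(33, Rational(1, 6991)), -1) = Pow(Rational(230704, 6991), -1) = Rational(6991, 230704)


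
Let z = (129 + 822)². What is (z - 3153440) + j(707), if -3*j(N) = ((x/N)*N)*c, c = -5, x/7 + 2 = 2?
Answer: -2249039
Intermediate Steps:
x = 0 (x = -14 + 7*2 = -14 + 14 = 0)
j(N) = 0 (j(N) = -(0/N)*N*(-5)/3 = -0*N*(-5)/3 = -0*(-5) = -⅓*0 = 0)
z = 904401 (z = 951² = 904401)
(z - 3153440) + j(707) = (904401 - 3153440) + 0 = -2249039 + 0 = -2249039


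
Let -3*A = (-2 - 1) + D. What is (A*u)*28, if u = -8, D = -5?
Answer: -1792/3 ≈ -597.33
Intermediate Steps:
A = 8/3 (A = -((-2 - 1) - 5)/3 = -(-3 - 5)/3 = -1/3*(-8) = 8/3 ≈ 2.6667)
(A*u)*28 = ((8/3)*(-8))*28 = -64/3*28 = -1792/3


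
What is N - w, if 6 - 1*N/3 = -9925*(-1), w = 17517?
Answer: -47274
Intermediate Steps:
N = -29757 (N = 18 - (-29775)*(-1) = 18 - 3*9925 = 18 - 29775 = -29757)
N - w = -29757 - 1*17517 = -29757 - 17517 = -47274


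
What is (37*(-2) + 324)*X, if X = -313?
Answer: -78250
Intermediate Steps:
(37*(-2) + 324)*X = (37*(-2) + 324)*(-313) = (-74 + 324)*(-313) = 250*(-313) = -78250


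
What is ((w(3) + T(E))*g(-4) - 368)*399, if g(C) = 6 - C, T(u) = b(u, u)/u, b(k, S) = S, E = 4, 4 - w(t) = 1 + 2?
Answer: -138852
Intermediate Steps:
w(t) = 1 (w(t) = 4 - (1 + 2) = 4 - 1*3 = 4 - 3 = 1)
T(u) = 1 (T(u) = u/u = 1)
((w(3) + T(E))*g(-4) - 368)*399 = ((1 + 1)*(6 - 1*(-4)) - 368)*399 = (2*(6 + 4) - 368)*399 = (2*10 - 368)*399 = (20 - 368)*399 = -348*399 = -138852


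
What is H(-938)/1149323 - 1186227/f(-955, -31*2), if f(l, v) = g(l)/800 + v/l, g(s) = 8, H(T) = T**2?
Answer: -413335492864672/26106051 ≈ -1.5833e+7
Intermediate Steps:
f(l, v) = 1/100 + v/l (f(l, v) = 8/800 + v/l = 8*(1/800) + v/l = 1/100 + v/l)
H(-938)/1149323 - 1186227/f(-955, -31*2) = (-938)**2/1149323 - 1186227*(-955/(-31*2 + (1/100)*(-955))) = 879844*(1/1149323) - 1186227*(-955/(-62 - 191/20)) = 125692/164189 - 1186227/((-1/955*(-1431/20))) = 125692/164189 - 1186227/1431/19100 = 125692/164189 - 1186227*19100/1431 = 125692/164189 - 2517437300/159 = -413335492864672/26106051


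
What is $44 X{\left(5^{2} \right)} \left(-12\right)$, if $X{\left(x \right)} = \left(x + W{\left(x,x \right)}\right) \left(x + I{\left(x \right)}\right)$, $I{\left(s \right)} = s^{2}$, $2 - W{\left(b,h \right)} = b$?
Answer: $-686400$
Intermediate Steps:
$W{\left(b,h \right)} = 2 - b$
$X{\left(x \right)} = 2 x + 2 x^{2}$ ($X{\left(x \right)} = \left(x - \left(-2 + x\right)\right) \left(x + x^{2}\right) = 2 \left(x + x^{2}\right) = 2 x + 2 x^{2}$)
$44 X{\left(5^{2} \right)} \left(-12\right) = 44 \cdot 2 \cdot 5^{2} \left(1 + 5^{2}\right) \left(-12\right) = 44 \cdot 2 \cdot 25 \left(1 + 25\right) \left(-12\right) = 44 \cdot 2 \cdot 25 \cdot 26 \left(-12\right) = 44 \cdot 1300 \left(-12\right) = 57200 \left(-12\right) = -686400$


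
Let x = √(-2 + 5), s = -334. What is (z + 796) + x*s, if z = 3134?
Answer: 3930 - 334*√3 ≈ 3351.5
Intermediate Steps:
x = √3 ≈ 1.7320
(z + 796) + x*s = (3134 + 796) + √3*(-334) = 3930 - 334*√3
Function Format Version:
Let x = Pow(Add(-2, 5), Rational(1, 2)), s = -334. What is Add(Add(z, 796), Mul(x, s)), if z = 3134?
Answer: Add(3930, Mul(-334, Pow(3, Rational(1, 2)))) ≈ 3351.5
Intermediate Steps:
x = Pow(3, Rational(1, 2)) ≈ 1.7320
Add(Add(z, 796), Mul(x, s)) = Add(Add(3134, 796), Mul(Pow(3, Rational(1, 2)), -334)) = Add(3930, Mul(-334, Pow(3, Rational(1, 2))))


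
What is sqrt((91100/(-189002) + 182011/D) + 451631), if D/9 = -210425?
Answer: sqrt(531334234480586577778078)/1084656705 ≈ 672.03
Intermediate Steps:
D = -1893825 (D = 9*(-210425) = -1893825)
sqrt((91100/(-189002) + 182011/D) + 451631) = sqrt((91100/(-189002) + 182011/(-1893825)) + 451631) = sqrt((91100*(-1/189002) + 182011*(-1/1893825)) + 451631) = sqrt((-45550/94501 - 182011/1893825) + 451631) = sqrt(-103463950261/178968356325 + 451631) = sqrt(80827554271465814/178968356325) = sqrt(531334234480586577778078)/1084656705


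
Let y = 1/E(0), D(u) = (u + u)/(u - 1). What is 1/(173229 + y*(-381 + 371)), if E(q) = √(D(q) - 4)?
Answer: 173229/30008286466 - 5*I/30008286466 ≈ 5.7727e-6 - 1.6662e-10*I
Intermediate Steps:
D(u) = 2*u/(-1 + u) (D(u) = (2*u)/(-1 + u) = 2*u/(-1 + u))
E(q) = √(-4 + 2*q/(-1 + q)) (E(q) = √(2*q/(-1 + q) - 4) = √(-4 + 2*q/(-1 + q)))
y = -I/2 (y = 1/(√2*√((2 - 1*0)/(-1 + 0))) = 1/(√2*√((2 + 0)/(-1))) = 1/(√2*√(-1*2)) = 1/(√2*√(-2)) = 1/(√2*(I*√2)) = 1/(2*I) = -I/2 ≈ -0.5*I)
1/(173229 + y*(-381 + 371)) = 1/(173229 + (-I/2)*(-381 + 371)) = 1/(173229 - I/2*(-10)) = 1/(173229 + 5*I) = (173229 - 5*I)/30008286466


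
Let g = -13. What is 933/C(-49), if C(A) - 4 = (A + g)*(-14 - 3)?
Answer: 933/1058 ≈ 0.88185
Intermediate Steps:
C(A) = 225 - 17*A (C(A) = 4 + (A - 13)*(-14 - 3) = 4 + (-13 + A)*(-17) = 4 + (221 - 17*A) = 225 - 17*A)
933/C(-49) = 933/(225 - 17*(-49)) = 933/(225 + 833) = 933/1058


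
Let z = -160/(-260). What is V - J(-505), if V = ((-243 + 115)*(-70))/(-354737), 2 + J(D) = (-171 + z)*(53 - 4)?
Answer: 38510486977/4611581 ≈ 8350.8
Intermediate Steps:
z = 8/13 (z = -160*(-1/260) = 8/13 ≈ 0.61539)
J(D) = -108561/13 (J(D) = -2 + (-171 + 8/13)*(53 - 4) = -2 - 2215/13*49 = -2 - 108535/13 = -108561/13)
V = -8960/354737 (V = -128*(-70)*(-1/354737) = 8960*(-1/354737) = -8960/354737 ≈ -0.025258)
V - J(-505) = -8960/354737 - 1*(-108561/13) = -8960/354737 + 108561/13 = 38510486977/4611581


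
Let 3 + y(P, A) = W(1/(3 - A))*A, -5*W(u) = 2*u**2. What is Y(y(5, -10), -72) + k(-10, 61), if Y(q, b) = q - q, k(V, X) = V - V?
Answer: 0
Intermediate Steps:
W(u) = -2*u**2/5
y(P, A) = -3 - 2*A/(5*(3 - A)**2) (y(P, A) = -3 + (-2/(5*(3 - A)**2))*A = -3 - 2*A/(5*(3 - A)**2))
k(V, X) = 0
Y(q, b) = 0
Y(y(5, -10), -72) + k(-10, 61) = 0 + 0 = 0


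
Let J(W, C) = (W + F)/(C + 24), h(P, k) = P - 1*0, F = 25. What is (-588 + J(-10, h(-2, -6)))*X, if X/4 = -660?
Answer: 1550520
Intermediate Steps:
X = -2640 (X = 4*(-660) = -2640)
h(P, k) = P (h(P, k) = P + 0 = P)
J(W, C) = (25 + W)/(24 + C) (J(W, C) = (W + 25)/(C + 24) = (25 + W)/(24 + C))
(-588 + J(-10, h(-2, -6)))*X = (-588 + (25 - 10)/(24 - 2))*(-2640) = (-588 + 15/22)*(-2640) = -12921/22*(-2640) = 1550520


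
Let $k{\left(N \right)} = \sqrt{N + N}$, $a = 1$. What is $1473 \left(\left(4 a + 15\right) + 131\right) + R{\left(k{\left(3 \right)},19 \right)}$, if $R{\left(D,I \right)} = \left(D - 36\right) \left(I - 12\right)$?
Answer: $220698 + 7 \sqrt{6} \approx 2.2072 \cdot 10^{5}$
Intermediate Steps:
$k{\left(N \right)} = \sqrt{2} \sqrt{N}$ ($k{\left(N \right)} = \sqrt{2 N} = \sqrt{2} \sqrt{N}$)
$R{\left(D,I \right)} = \left(-36 + D\right) \left(-12 + I\right)$
$1473 \left(\left(4 a + 15\right) + 131\right) + R{\left(k{\left(3 \right)},19 \right)} = 1473 \left(\left(4 \cdot 1 + 15\right) + 131\right) + \left(432 - 684 - 12 \sqrt{2} \sqrt{3} + \sqrt{2} \sqrt{3} \cdot 19\right) = 1473 \left(\left(4 + 15\right) + 131\right) + \left(432 - 684 - 12 \sqrt{6} + \sqrt{6} \cdot 19\right) = 1473 \left(19 + 131\right) + \left(432 - 684 - 12 \sqrt{6} + 19 \sqrt{6}\right) = 1473 \cdot 150 - \left(252 - 7 \sqrt{6}\right) = 220950 - \left(252 - 7 \sqrt{6}\right) = 220698 + 7 \sqrt{6}$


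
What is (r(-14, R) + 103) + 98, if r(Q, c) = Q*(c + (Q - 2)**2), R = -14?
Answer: -3187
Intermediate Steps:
r(Q, c) = Q*(c + (-2 + Q)**2)
(r(-14, R) + 103) + 98 = (-14*(-14 + (-2 - 14)**2) + 103) + 98 = (-14*(-14 + (-16)**2) + 103) + 98 = (-14*(-14 + 256) + 103) + 98 = (-14*242 + 103) + 98 = (-3388 + 103) + 98 = -3285 + 98 = -3187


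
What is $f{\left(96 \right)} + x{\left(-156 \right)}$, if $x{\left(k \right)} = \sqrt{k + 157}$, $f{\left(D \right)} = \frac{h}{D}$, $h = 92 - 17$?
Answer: $\frac{57}{32} \approx 1.7813$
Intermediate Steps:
$h = 75$ ($h = 92 - 17 = 75$)
$f{\left(D \right)} = \frac{75}{D}$
$x{\left(k \right)} = \sqrt{157 + k}$
$f{\left(96 \right)} + x{\left(-156 \right)} = \frac{75}{96} + \sqrt{157 - 156} = 75 \cdot \frac{1}{96} + \sqrt{1} = \frac{25}{32} + 1 = \frac{57}{32}$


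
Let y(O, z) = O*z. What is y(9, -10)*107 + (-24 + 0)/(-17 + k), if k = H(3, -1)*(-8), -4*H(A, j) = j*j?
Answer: -48142/5 ≈ -9628.4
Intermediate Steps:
H(A, j) = -j²/4 (H(A, j) = -j*j/4 = -j²/4)
k = 2 (k = -¼*(-1)²*(-8) = -¼*1*(-8) = -¼*(-8) = 2)
y(9, -10)*107 + (-24 + 0)/(-17 + k) = (9*(-10))*107 + (-24 + 0)/(-17 + 2) = -90*107 - 24/(-15) = -9630 - 24*(-1/15) = -9630 + 8/5 = -48142/5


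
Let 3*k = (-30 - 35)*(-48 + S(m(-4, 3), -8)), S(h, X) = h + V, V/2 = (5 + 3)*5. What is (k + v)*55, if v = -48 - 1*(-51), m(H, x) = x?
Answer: -124630/3 ≈ -41543.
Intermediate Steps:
V = 80 (V = 2*((5 + 3)*5) = 2*(8*5) = 2*40 = 80)
S(h, X) = 80 + h (S(h, X) = h + 80 = 80 + h)
k = -2275/3 (k = ((-30 - 35)*(-48 + (80 + 3)))/3 = (-65*(-48 + 83))/3 = (-65*35)/3 = (⅓)*(-2275) = -2275/3 ≈ -758.33)
v = 3 (v = -48 + 51 = 3)
(k + v)*55 = (-2275/3 + 3)*55 = -2266/3*55 = -124630/3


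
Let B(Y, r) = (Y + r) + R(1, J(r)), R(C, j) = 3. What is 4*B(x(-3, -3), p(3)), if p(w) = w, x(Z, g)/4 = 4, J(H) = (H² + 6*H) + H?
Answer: 88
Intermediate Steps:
J(H) = H² + 7*H
x(Z, g) = 16 (x(Z, g) = 4*4 = 16)
B(Y, r) = 3 + Y + r (B(Y, r) = (Y + r) + 3 = 3 + Y + r)
4*B(x(-3, -3), p(3)) = 4*(3 + 16 + 3) = 4*22 = 88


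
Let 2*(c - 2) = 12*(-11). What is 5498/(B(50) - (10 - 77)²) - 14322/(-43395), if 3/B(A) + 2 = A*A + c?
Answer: -12855522798/14367983245 ≈ -0.89473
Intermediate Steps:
c = -64 (c = 2 + (12*(-11))/2 = 2 + (½)*(-132) = 2 - 66 = -64)
B(A) = 3/(-66 + A²) (B(A) = 3/(-2 + (A*A - 64)) = 3/(-2 + (A² - 64)) = 3/(-2 + (-64 + A²)) = 3/(-66 + A²))
5498/(B(50) - (10 - 77)²) - 14322/(-43395) = 5498/(3/(-66 + 50²) - (10 - 77)²) - 14322/(-43395) = 5498/(3/(-66 + 2500) - 1*(-67)²) - 14322*(-1/43395) = 5498/(3/2434 - 1*4489) + 434/1315 = 5498/(3*(1/2434) - 4489) + 434/1315 = 5498/(3/2434 - 4489) + 434/1315 = 5498/(-10926223/2434) + 434/1315 = 5498*(-2434/10926223) + 434/1315 = -13382132/10926223 + 434/1315 = -12855522798/14367983245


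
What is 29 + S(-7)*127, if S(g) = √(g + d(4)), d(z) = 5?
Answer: 29 + 127*I*√2 ≈ 29.0 + 179.61*I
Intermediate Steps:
S(g) = √(5 + g) (S(g) = √(g + 5) = √(5 + g))
29 + S(-7)*127 = 29 + √(5 - 7)*127 = 29 + √(-2)*127 = 29 + (I*√2)*127 = 29 + 127*I*√2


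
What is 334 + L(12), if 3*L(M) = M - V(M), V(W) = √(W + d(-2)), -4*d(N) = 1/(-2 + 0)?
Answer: 338 - √194/12 ≈ 336.84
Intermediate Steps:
d(N) = ⅛ (d(N) = -1/(4*(-2 + 0)) = -¼/(-2) = -¼*(-½) = ⅛)
V(W) = √(⅛ + W) (V(W) = √(W + ⅛) = √(⅛ + W))
L(M) = -√(2 + 16*M)/12 + M/3 (L(M) = (M - √(2 + 16*M)/4)/3 = -√(2 + 16*M)/12 + M/3)
334 + L(12) = 334 + (-√(2 + 16*12)/12 + (⅓)*12) = 334 + (-√(2 + 192)/12 + 4) = 334 + (-√194/12 + 4) = 334 + (4 - √194/12) = 338 - √194/12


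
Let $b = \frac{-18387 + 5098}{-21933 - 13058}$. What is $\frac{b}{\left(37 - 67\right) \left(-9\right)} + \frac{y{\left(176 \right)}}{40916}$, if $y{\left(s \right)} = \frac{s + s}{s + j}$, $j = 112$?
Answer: $\frac{277639877}{193278387060} \approx 0.0014365$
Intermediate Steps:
$y{\left(s \right)} = \frac{2 s}{112 + s}$ ($y{\left(s \right)} = \frac{s + s}{s + 112} = \frac{2 s}{112 + s}$)
$b = \frac{13289}{34991}$ ($b = - \frac{13289}{-34991} = \left(-13289\right) \left(- \frac{1}{34991}\right) = \frac{13289}{34991} \approx 0.37978$)
$\frac{b}{\left(37 - 67\right) \left(-9\right)} + \frac{y{\left(176 \right)}}{40916} = \frac{13289}{34991 \left(37 - 67\right) \left(-9\right)} + \frac{2 \cdot 176 \frac{1}{112 + 176}}{40916} = \frac{13289}{34991 \left(\left(-30\right) \left(-9\right)\right)} + 2 \cdot 176 \cdot \frac{1}{288} \cdot \frac{1}{40916} = \frac{13289}{34991 \cdot 270} + 2 \cdot 176 \cdot \frac{1}{288} \cdot \frac{1}{40916} = \frac{13289}{34991} \cdot \frac{1}{270} + \frac{11}{9} \cdot \frac{1}{40916} = \frac{13289}{9447570} + \frac{11}{368244} = \frac{277639877}{193278387060}$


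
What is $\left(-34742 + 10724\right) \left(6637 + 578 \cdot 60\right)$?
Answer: $-992351706$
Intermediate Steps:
$\left(-34742 + 10724\right) \left(6637 + 578 \cdot 60\right) = - 24018 \left(6637 + 34680\right) = \left(-24018\right) 41317 = -992351706$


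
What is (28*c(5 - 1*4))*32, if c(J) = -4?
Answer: -3584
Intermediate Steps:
(28*c(5 - 1*4))*32 = (28*(-4))*32 = -112*32 = -3584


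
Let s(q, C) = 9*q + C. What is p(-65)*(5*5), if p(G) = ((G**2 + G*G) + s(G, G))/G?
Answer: -3000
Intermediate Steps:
s(q, C) = C + 9*q
p(G) = (2*G**2 + 10*G)/G (p(G) = ((G**2 + G*G) + (G + 9*G))/G = ((G**2 + G**2) + 10*G)/G = (2*G**2 + 10*G)/G)
p(-65)*(5*5) = (10 + 2*(-65))*(5*5) = (10 - 130)*25 = -120*25 = -3000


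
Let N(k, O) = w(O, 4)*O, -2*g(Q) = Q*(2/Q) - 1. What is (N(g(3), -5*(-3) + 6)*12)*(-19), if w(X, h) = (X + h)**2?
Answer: -2992500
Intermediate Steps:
g(Q) = -1/2 (g(Q) = -(Q*(2/Q) - 1)/2 = -(2 - 1)/2 = -1/2*1 = -1/2)
N(k, O) = O*(4 + O)**2 (N(k, O) = (O + 4)**2*O = (4 + O)**2*O = O*(4 + O)**2)
(N(g(3), -5*(-3) + 6)*12)*(-19) = (((-5*(-3) + 6)*(4 + (-5*(-3) + 6))**2)*12)*(-19) = (((15 + 6)*(4 + (15 + 6))**2)*12)*(-19) = ((21*(4 + 21)**2)*12)*(-19) = ((21*25**2)*12)*(-19) = ((21*625)*12)*(-19) = (13125*12)*(-19) = 157500*(-19) = -2992500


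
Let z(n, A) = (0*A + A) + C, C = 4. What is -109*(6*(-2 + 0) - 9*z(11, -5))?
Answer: 327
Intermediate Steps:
z(n, A) = 4 + A (z(n, A) = (0*A + A) + 4 = (0 + A) + 4 = A + 4 = 4 + A)
-109*(6*(-2 + 0) - 9*z(11, -5)) = -109*(6*(-2 + 0) - 9*(4 - 5)) = -109*(6*(-2) - 9*(-1)) = -109*(-12 + 9) = -109*(-3) = 327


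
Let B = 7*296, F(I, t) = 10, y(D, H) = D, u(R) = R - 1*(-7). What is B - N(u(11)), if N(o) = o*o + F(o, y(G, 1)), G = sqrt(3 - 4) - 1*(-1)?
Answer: 1738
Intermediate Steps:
u(R) = 7 + R (u(R) = R + 7 = 7 + R)
G = 1 + I (G = sqrt(-1) + 1 = I + 1 = 1 + I ≈ 1.0 + 1.0*I)
N(o) = 10 + o**2 (N(o) = o*o + 10 = o**2 + 10 = 10 + o**2)
B = 2072
B - N(u(11)) = 2072 - (10 + (7 + 11)**2) = 2072 - (10 + 18**2) = 2072 - (10 + 324) = 2072 - 1*334 = 2072 - 334 = 1738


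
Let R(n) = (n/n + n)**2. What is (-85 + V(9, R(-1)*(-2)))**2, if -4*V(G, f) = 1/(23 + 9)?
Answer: 118396161/16384 ≈ 7226.3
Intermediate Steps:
R(n) = (1 + n)**2
V(G, f) = -1/128 (V(G, f) = -1/(4*(23 + 9)) = -1/4/32 = -1/4*1/32 = -1/128)
(-85 + V(9, R(-1)*(-2)))**2 = (-85 - 1/128)**2 = (-10881/128)**2 = 118396161/16384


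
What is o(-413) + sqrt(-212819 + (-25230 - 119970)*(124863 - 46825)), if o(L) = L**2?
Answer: 170569 + I*sqrt(11331330419) ≈ 1.7057e+5 + 1.0645e+5*I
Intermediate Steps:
o(-413) + sqrt(-212819 + (-25230 - 119970)*(124863 - 46825)) = (-413)**2 + sqrt(-212819 + (-25230 - 119970)*(124863 - 46825)) = 170569 + sqrt(-212819 - 145200*78038) = 170569 + sqrt(-212819 - 11331117600) = 170569 + sqrt(-11331330419) = 170569 + I*sqrt(11331330419)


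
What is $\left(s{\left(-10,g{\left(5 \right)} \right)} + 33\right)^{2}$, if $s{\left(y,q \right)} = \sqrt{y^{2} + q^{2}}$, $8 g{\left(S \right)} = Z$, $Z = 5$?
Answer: $\frac{76121}{64} + \frac{165 \sqrt{257}}{4} \approx 1850.7$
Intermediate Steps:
$g{\left(S \right)} = \frac{5}{8}$ ($g{\left(S \right)} = \frac{1}{8} \cdot 5 = \frac{5}{8}$)
$s{\left(y,q \right)} = \sqrt{q^{2} + y^{2}}$
$\left(s{\left(-10,g{\left(5 \right)} \right)} + 33\right)^{2} = \left(\sqrt{\left(\frac{5}{8}\right)^{2} + \left(-10\right)^{2}} + 33\right)^{2} = \left(\sqrt{\frac{25}{64} + 100} + 33\right)^{2} = \left(\sqrt{\frac{6425}{64}} + 33\right)^{2} = \left(\frac{5 \sqrt{257}}{8} + 33\right)^{2} = \left(33 + \frac{5 \sqrt{257}}{8}\right)^{2}$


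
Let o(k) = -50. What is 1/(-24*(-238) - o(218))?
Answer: 1/5762 ≈ 0.00017355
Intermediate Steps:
1/(-24*(-238) - o(218)) = 1/(-24*(-238) - 1*(-50)) = 1/(5712 + 50) = 1/5762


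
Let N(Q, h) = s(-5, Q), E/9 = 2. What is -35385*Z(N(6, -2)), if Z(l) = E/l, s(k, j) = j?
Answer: -106155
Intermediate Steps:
E = 18 (E = 9*2 = 18)
N(Q, h) = Q
Z(l) = 18/l
-35385*Z(N(6, -2)) = -636930/6 = -35385*3 = -106155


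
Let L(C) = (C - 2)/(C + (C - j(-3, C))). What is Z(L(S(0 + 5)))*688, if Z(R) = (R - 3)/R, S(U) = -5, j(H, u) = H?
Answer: -1376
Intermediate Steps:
L(C) = (-2 + C)/(3 + 2*C) (L(C) = (C - 2)/(C + (C - 1*(-3))) = (-2 + C)/(C + (C + 3)) = (-2 + C)/(C + (3 + C)) = (-2 + C)/(3 + 2*C))
Z(R) = (-3 + R)/R
Z(L(S(0 + 5)))*688 = ((-3 + (-2 - 5)/(3 + 2*(-5)))/(((-2 - 5)/(3 + 2*(-5)))))*688 = ((-3 - 7/(3 - 10))/((-7/(3 - 10))))*688 = ((-3 - 7/(-7))/((-7/(-7))))*688 = ((-3 - 1/7*(-7))/((-1/7*(-7))))*688 = ((-3 + 1)/1)*688 = (1*(-2))*688 = -2*688 = -1376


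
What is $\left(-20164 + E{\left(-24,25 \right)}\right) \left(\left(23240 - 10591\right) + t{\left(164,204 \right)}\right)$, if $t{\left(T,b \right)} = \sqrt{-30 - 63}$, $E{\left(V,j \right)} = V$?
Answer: $-255358012 - 20188 i \sqrt{93} \approx -2.5536 \cdot 10^{8} - 1.9469 \cdot 10^{5} i$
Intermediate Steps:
$t{\left(T,b \right)} = i \sqrt{93}$ ($t{\left(T,b \right)} = \sqrt{-93} = i \sqrt{93}$)
$\left(-20164 + E{\left(-24,25 \right)}\right) \left(\left(23240 - 10591\right) + t{\left(164,204 \right)}\right) = \left(-20164 - 24\right) \left(\left(23240 - 10591\right) + i \sqrt{93}\right) = - 20188 \left(12649 + i \sqrt{93}\right) = -255358012 - 20188 i \sqrt{93}$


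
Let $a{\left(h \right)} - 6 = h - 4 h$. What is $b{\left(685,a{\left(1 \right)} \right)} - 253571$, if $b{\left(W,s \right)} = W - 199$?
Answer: $-253085$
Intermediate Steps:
$a{\left(h \right)} = 6 - 3 h$ ($a{\left(h \right)} = 6 + \left(h - 4 h\right) = 6 - 3 h$)
$b{\left(W,s \right)} = -199 + W$
$b{\left(685,a{\left(1 \right)} \right)} - 253571 = \left(-199 + 685\right) - 253571 = 486 - 253571 = -253085$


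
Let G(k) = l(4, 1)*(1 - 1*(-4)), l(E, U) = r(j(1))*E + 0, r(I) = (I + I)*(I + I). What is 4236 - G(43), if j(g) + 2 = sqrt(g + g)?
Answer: 3756 + 320*sqrt(2) ≈ 4208.5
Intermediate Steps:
j(g) = -2 + sqrt(2)*sqrt(g) (j(g) = -2 + sqrt(g + g) = -2 + sqrt(2*g) = -2 + sqrt(2)*sqrt(g))
r(I) = 4*I**2 (r(I) = (2*I)*(2*I) = 4*I**2)
l(E, U) = 4*E*(-2 + sqrt(2))**2 (l(E, U) = (4*(-2 + sqrt(2)*sqrt(1))**2)*E + 0 = (4*(-2 + sqrt(2)*1)**2)*E + 0 = (4*(-2 + sqrt(2))**2)*E + 0 = 4*E*(-2 + sqrt(2))**2 + 0 = 4*E*(-2 + sqrt(2))**2)
G(k) = 80*(2 - sqrt(2))**2 (G(k) = (4*4*(2 - sqrt(2))**2)*(1 - 1*(-4)) = (16*(2 - sqrt(2))**2)*(1 + 4) = (16*(2 - sqrt(2))**2)*5 = 80*(2 - sqrt(2))**2)
4236 - G(43) = 4236 - (480 - 320*sqrt(2)) = 4236 + (-480 + 320*sqrt(2)) = 3756 + 320*sqrt(2)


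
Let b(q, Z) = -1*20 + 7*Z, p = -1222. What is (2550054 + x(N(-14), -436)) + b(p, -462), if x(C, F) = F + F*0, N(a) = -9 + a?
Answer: 2546364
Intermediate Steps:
x(C, F) = F (x(C, F) = F + 0 = F)
b(q, Z) = -20 + 7*Z
(2550054 + x(N(-14), -436)) + b(p, -462) = (2550054 - 436) + (-20 + 7*(-462)) = 2549618 + (-20 - 3234) = 2549618 - 3254 = 2546364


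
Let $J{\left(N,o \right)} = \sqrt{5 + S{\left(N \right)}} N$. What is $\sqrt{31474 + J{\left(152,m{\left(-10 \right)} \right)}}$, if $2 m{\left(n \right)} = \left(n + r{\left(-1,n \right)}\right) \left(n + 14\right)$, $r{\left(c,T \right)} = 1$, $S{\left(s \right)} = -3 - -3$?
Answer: $\sqrt{31474 + 152 \sqrt{5}} \approx 178.36$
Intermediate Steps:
$S{\left(s \right)} = 0$ ($S{\left(s \right)} = -3 + 3 = 0$)
$m{\left(n \right)} = \frac{\left(1 + n\right) \left(14 + n\right)}{2}$ ($m{\left(n \right)} = \frac{\left(n + 1\right) \left(n + 14\right)}{2} = \frac{\left(1 + n\right) \left(14 + n\right)}{2}$)
$J{\left(N,o \right)} = N \sqrt{5}$ ($J{\left(N,o \right)} = \sqrt{5 + 0} N = \sqrt{5} N = N \sqrt{5}$)
$\sqrt{31474 + J{\left(152,m{\left(-10 \right)} \right)}} = \sqrt{31474 + 152 \sqrt{5}}$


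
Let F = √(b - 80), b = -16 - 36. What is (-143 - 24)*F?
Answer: -334*I*√33 ≈ -1918.7*I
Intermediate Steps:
b = -52
F = 2*I*√33 (F = √(-52 - 80) = √(-132) = 2*I*√33 ≈ 11.489*I)
(-143 - 24)*F = (-143 - 24)*(2*I*√33) = -334*I*√33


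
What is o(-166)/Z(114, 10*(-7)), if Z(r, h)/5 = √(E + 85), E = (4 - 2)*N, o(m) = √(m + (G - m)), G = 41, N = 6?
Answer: √3977/485 ≈ 0.13003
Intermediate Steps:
o(m) = √41 (o(m) = √(m + (41 - m)) = √41)
E = 12 (E = (4 - 2)*6 = 2*6 = 12)
Z(r, h) = 5*√97 (Z(r, h) = 5*√(12 + 85) = 5*√97)
o(-166)/Z(114, 10*(-7)) = √41/((5*√97)) = √41*(√97/485) = √3977/485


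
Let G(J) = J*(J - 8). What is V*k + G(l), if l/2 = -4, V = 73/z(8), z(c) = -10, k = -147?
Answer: 12011/10 ≈ 1201.1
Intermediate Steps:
V = -73/10 (V = 73/(-10) = 73*(-⅒) = -73/10 ≈ -7.3000)
l = -8 (l = 2*(-4) = -8)
G(J) = J*(-8 + J)
V*k + G(l) = -73/10*(-147) - 8*(-8 - 8) = 10731/10 - 8*(-16) = 10731/10 + 128 = 12011/10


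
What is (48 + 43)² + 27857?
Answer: 36138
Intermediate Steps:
(48 + 43)² + 27857 = 91² + 27857 = 8281 + 27857 = 36138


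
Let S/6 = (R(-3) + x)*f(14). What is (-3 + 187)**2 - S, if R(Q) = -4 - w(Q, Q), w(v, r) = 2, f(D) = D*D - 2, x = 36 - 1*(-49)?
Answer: -58100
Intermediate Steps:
x = 85 (x = 36 + 49 = 85)
f(D) = -2 + D**2 (f(D) = D**2 - 2 = -2 + D**2)
R(Q) = -6 (R(Q) = -4 - 1*2 = -4 - 2 = -6)
S = 91956 (S = 6*((-6 + 85)*(-2 + 14**2)) = 6*(79*(-2 + 196)) = 6*(79*194) = 6*15326 = 91956)
(-3 + 187)**2 - S = (-3 + 187)**2 - 1*91956 = 184**2 - 91956 = 33856 - 91956 = -58100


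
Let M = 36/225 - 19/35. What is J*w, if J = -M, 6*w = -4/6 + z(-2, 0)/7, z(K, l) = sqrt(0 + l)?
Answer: -67/1575 ≈ -0.042540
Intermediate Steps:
z(K, l) = sqrt(l)
M = -67/175 (M = 36*(1/225) - 19*1/35 = 4/25 - 19/35 = -67/175 ≈ -0.38286)
w = -1/9 (w = (-4/6 + sqrt(0)/7)/6 = (-4*1/6 + 0*(1/7))/6 = (-2/3 + 0)/6 = (1/6)*(-2/3) = -1/9 ≈ -0.11111)
J = 67/175 (J = -1*(-67/175) = 67/175 ≈ 0.38286)
J*w = (67/175)*(-1/9) = -67/1575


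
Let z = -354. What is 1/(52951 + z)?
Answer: 1/52597 ≈ 1.9012e-5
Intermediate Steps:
1/(52951 + z) = 1/(52951 - 354) = 1/52597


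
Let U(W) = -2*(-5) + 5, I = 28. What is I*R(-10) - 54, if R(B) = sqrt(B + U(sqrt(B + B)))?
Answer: -54 + 28*sqrt(5) ≈ 8.6099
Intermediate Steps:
U(W) = 15 (U(W) = 10 + 5 = 15)
R(B) = sqrt(15 + B) (R(B) = sqrt(B + 15) = sqrt(15 + B))
I*R(-10) - 54 = 28*sqrt(15 - 10) - 54 = 28*sqrt(5) - 54 = -54 + 28*sqrt(5)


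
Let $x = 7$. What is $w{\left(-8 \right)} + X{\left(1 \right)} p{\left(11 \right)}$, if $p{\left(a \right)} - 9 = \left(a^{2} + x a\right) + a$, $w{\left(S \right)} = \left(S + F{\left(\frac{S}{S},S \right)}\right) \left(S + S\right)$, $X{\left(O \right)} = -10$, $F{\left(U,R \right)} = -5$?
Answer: $-1972$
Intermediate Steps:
$w{\left(S \right)} = 2 S \left(-5 + S\right)$ ($w{\left(S \right)} = \left(S - 5\right) \left(S + S\right) = \left(-5 + S\right) 2 S = 2 S \left(-5 + S\right)$)
$p{\left(a \right)} = 9 + a^{2} + 8 a$ ($p{\left(a \right)} = 9 + \left(\left(a^{2} + 7 a\right) + a\right) = 9 + \left(a^{2} + 8 a\right) = 9 + a^{2} + 8 a$)
$w{\left(-8 \right)} + X{\left(1 \right)} p{\left(11 \right)} = 2 \left(-8\right) \left(-5 - 8\right) - 10 \left(9 + 11^{2} + 8 \cdot 11\right) = 2 \left(-8\right) \left(-13\right) - 10 \left(9 + 121 + 88\right) = 208 - 2180 = -1972$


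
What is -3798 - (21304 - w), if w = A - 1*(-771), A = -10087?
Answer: -34418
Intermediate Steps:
w = -9316 (w = -10087 - 1*(-771) = -10087 + 771 = -9316)
-3798 - (21304 - w) = -3798 - (21304 - 1*(-9316)) = -3798 - (21304 + 9316) = -3798 - 1*30620 = -3798 - 30620 = -34418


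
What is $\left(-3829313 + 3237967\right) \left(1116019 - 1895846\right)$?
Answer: $461147577142$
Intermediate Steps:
$\left(-3829313 + 3237967\right) \left(1116019 - 1895846\right) = \left(-591346\right) \left(-779827\right) = 461147577142$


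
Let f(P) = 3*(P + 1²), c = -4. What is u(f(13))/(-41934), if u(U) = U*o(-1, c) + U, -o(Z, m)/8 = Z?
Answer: -63/6989 ≈ -0.0090142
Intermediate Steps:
o(Z, m) = -8*Z
f(P) = 3 + 3*P (f(P) = 3*(P + 1) = 3*(1 + P) = 3 + 3*P)
u(U) = 9*U (u(U) = U*(-8*(-1)) + U = U*8 + U = 8*U + U = 9*U)
u(f(13))/(-41934) = (9*(3 + 3*13))/(-41934) = (9*(3 + 39))*(-1/41934) = (9*42)*(-1/41934) = 378*(-1/41934) = -63/6989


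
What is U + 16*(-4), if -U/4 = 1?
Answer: -68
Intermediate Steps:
U = -4 (U = -4*1 = -4)
U + 16*(-4) = -4 + 16*(-4) = -4 - 64 = -68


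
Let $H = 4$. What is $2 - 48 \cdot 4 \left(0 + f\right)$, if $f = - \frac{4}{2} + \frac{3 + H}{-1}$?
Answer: $1730$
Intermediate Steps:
$f = -9$ ($f = - \frac{4}{2} + \frac{3 + 4}{-1} = \left(-4\right) \frac{1}{2} + 7 \left(-1\right) = -2 - 7 = -9$)
$2 - 48 \cdot 4 \left(0 + f\right) = 2 - 48 \cdot 4 \left(0 - 9\right) = 2 - 48 \cdot 4 \left(-9\right) = 2 - -1728 = 2 + 1728 = 1730$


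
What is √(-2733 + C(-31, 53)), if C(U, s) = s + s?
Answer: I*√2627 ≈ 51.254*I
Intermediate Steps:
C(U, s) = 2*s
√(-2733 + C(-31, 53)) = √(-2733 + 2*53) = √(-2733 + 106) = √(-2627) = I*√2627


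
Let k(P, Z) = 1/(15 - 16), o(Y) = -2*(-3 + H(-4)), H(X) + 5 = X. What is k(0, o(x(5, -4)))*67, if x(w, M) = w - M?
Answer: -67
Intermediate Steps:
H(X) = -5 + X
o(Y) = 24 (o(Y) = -2*(-3 + (-5 - 4)) = -2*(-3 - 9) = -2*(-12) = 24)
k(P, Z) = -1 (k(P, Z) = 1/(-1) = -1)
k(0, o(x(5, -4)))*67 = -1*67 = -67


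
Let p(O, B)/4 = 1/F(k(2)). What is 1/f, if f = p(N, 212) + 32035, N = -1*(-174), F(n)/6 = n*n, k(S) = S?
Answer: 6/192211 ≈ 3.1216e-5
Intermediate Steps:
F(n) = 6*n² (F(n) = 6*(n*n) = 6*n²)
N = 174
p(O, B) = ⅙ (p(O, B) = 4/((6*2²)) = 4/((6*4)) = 4/24 = 4*(1/24) = ⅙)
f = 192211/6 (f = ⅙ + 32035 = 192211/6 ≈ 32035.)
1/f = 1/(192211/6) = 6/192211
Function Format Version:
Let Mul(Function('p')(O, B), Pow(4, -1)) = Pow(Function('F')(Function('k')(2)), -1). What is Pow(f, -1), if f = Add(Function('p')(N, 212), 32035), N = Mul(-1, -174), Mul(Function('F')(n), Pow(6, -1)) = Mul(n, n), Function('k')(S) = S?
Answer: Rational(6, 192211) ≈ 3.1216e-5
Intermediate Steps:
Function('F')(n) = Mul(6, Pow(n, 2)) (Function('F')(n) = Mul(6, Mul(n, n)) = Mul(6, Pow(n, 2)))
N = 174
Function('p')(O, B) = Rational(1, 6) (Function('p')(O, B) = Mul(4, Pow(Mul(6, Pow(2, 2)), -1)) = Mul(4, Pow(Mul(6, 4), -1)) = Mul(4, Pow(24, -1)) = Mul(4, Rational(1, 24)) = Rational(1, 6))
f = Rational(192211, 6) (f = Add(Rational(1, 6), 32035) = Rational(192211, 6) ≈ 32035.)
Pow(f, -1) = Pow(Rational(192211, 6), -1) = Rational(6, 192211)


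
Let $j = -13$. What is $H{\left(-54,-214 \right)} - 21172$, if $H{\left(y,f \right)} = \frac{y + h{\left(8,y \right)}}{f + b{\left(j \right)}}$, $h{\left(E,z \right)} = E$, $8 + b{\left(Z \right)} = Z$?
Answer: $- \frac{4975374}{235} \approx -21172.0$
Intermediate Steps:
$b{\left(Z \right)} = -8 + Z$
$H{\left(y,f \right)} = \frac{8 + y}{-21 + f}$ ($H{\left(y,f \right)} = \frac{y + 8}{f - 21} = \frac{8 + y}{f - 21} = \frac{8 + y}{-21 + f}$)
$H{\left(-54,-214 \right)} - 21172 = \frac{8 - 54}{-21 - 214} - 21172 = \frac{1}{-235} \left(-46\right) - 21172 = \left(- \frac{1}{235}\right) \left(-46\right) - 21172 = \frac{46}{235} - 21172 = - \frac{4975374}{235}$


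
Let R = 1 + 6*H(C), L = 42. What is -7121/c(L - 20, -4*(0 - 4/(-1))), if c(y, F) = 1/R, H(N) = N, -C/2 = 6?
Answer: 505591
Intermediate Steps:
C = -12 (C = -2*6 = -12)
R = -71 (R = 1 + 6*(-12) = 1 - 72 = -71)
c(y, F) = -1/71 (c(y, F) = 1/(-71) = -1/71)
-7121/c(L - 20, -4*(0 - 4/(-1))) = -7121/(-1/71) = -7121*(-71) = 505591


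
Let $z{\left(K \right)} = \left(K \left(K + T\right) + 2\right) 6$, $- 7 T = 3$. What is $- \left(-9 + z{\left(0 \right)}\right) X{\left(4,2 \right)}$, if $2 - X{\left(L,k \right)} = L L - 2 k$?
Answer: $30$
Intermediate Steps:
$X{\left(L,k \right)} = 2 - L^{2} + 2 k$ ($X{\left(L,k \right)} = 2 - \left(L L - 2 k\right) = 2 - \left(L^{2} - 2 k\right) = 2 - L^{2} + 2 k$)
$T = - \frac{3}{7}$ ($T = \left(- \frac{1}{7}\right) 3 = - \frac{3}{7} \approx -0.42857$)
$z{\left(K \right)} = 12 + 6 K \left(- \frac{3}{7} + K\right)$ ($z{\left(K \right)} = \left(K \left(K - \frac{3}{7}\right) + 2\right) 6 = \left(K \left(- \frac{3}{7} + K\right) + 2\right) 6 = \left(2 + K \left(- \frac{3}{7} + K\right)\right) 6 = 12 + 6 K \left(- \frac{3}{7} + K\right)$)
$- \left(-9 + z{\left(0 \right)}\right) X{\left(4,2 \right)} = - \left(-9 + \left(12 + 6 \cdot 0^{2} - 0\right)\right) \left(2 - 4^{2} + 2 \cdot 2\right) = - \left(-9 + \left(12 + 6 \cdot 0 + 0\right)\right) \left(2 - 16 + 4\right) = - \left(-9 + \left(12 + 0 + 0\right)\right) \left(2 - 16 + 4\right) = - \left(-9 + 12\right) \left(-10\right) = - 3 \left(-10\right) = \left(-1\right) \left(-30\right) = 30$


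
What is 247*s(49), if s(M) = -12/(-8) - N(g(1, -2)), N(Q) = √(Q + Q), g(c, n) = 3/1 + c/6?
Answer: 741/2 - 247*√57/3 ≈ -251.10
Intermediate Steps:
g(c, n) = 3 + c/6 (g(c, n) = 3*1 + c*(⅙) = 3 + c/6)
N(Q) = √2*√Q (N(Q) = √(2*Q) = √2*√Q)
s(M) = 3/2 - √57/3 (s(M) = -12/(-8) - √2*√(3 + (⅙)*1) = -12*(-⅛) - √2*√(3 + ⅙) = 3/2 - √2*√(19/6) = 3/2 - √2*√114/6 = 3/2 - √57/3)
247*s(49) = 247*(3/2 - √57/3) = 741/2 - 247*√57/3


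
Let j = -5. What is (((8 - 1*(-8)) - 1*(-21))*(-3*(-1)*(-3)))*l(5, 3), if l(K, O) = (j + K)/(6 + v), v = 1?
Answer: 0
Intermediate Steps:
l(K, O) = -5/7 + K/7 (l(K, O) = (-5 + K)/(6 + 1) = (-5 + K)/7 = (-5 + K)*(⅐) = -5/7 + K/7)
(((8 - 1*(-8)) - 1*(-21))*(-3*(-1)*(-3)))*l(5, 3) = (((8 - 1*(-8)) - 1*(-21))*(-3*(-1)*(-3)))*(-5/7 + (⅐)*5) = (((8 + 8) + 21)*(3*(-3)))*(-5/7 + 5/7) = ((16 + 21)*(-9))*0 = (37*(-9))*0 = -333*0 = 0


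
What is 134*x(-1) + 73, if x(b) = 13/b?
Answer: -1669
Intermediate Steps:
134*x(-1) + 73 = 134*(13/(-1)) + 73 = 134*(13*(-1)) + 73 = 134*(-13) + 73 = -1742 + 73 = -1669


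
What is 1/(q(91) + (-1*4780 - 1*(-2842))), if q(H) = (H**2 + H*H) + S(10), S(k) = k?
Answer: 1/14634 ≈ 6.8334e-5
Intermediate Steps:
q(H) = 10 + 2*H**2 (q(H) = (H**2 + H*H) + 10 = (H**2 + H**2) + 10 = 2*H**2 + 10 = 10 + 2*H**2)
1/(q(91) + (-1*4780 - 1*(-2842))) = 1/((10 + 2*91**2) + (-1*4780 - 1*(-2842))) = 1/((10 + 2*8281) + (-4780 + 2842)) = 1/((10 + 16562) - 1938) = 1/(16572 - 1938) = 1/14634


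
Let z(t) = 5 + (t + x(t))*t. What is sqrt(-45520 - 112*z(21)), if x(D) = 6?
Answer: 12*I*sqrt(761) ≈ 331.03*I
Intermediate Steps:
z(t) = 5 + t*(6 + t) (z(t) = 5 + (t + 6)*t = 5 + (6 + t)*t = 5 + t*(6 + t))
sqrt(-45520 - 112*z(21)) = sqrt(-45520 - 112*(5 + 21**2 + 6*21)) = sqrt(-45520 - 112*(5 + 441 + 126)) = sqrt(-45520 - 112*572) = sqrt(-45520 - 64064) = sqrt(-109584) = 12*I*sqrt(761)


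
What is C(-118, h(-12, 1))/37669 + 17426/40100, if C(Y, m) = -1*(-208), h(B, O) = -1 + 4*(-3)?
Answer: 332380397/755263450 ≈ 0.44009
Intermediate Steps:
h(B, O) = -13 (h(B, O) = -1 - 12 = -13)
C(Y, m) = 208
C(-118, h(-12, 1))/37669 + 17426/40100 = 208/37669 + 17426/40100 = 208*(1/37669) + 17426*(1/40100) = 208/37669 + 8713/20050 = 332380397/755263450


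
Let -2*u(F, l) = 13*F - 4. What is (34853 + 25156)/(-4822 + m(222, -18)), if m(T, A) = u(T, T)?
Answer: -60009/6263 ≈ -9.5815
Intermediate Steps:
u(F, l) = 2 - 13*F/2 (u(F, l) = -(13*F - 4)/2 = -(-4 + 13*F)/2 = 2 - 13*F/2)
m(T, A) = 2 - 13*T/2
(34853 + 25156)/(-4822 + m(222, -18)) = (34853 + 25156)/(-4822 + (2 - 13/2*222)) = 60009/(-4822 + (2 - 1443)) = 60009/(-4822 - 1441) = 60009/(-6263) = 60009*(-1/6263) = -60009/6263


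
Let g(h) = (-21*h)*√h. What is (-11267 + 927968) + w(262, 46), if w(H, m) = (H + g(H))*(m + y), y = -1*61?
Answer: 912771 + 82530*√262 ≈ 2.2486e+6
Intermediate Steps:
y = -61
g(h) = -21*h^(3/2)
w(H, m) = (-61 + m)*(H - 21*H^(3/2)) (w(H, m) = (H - 21*H^(3/2))*(m - 61) = (H - 21*H^(3/2))*(-61 + m) = (-61 + m)*(H - 21*H^(3/2)))
(-11267 + 927968) + w(262, 46) = (-11267 + 927968) + (-61*262 + 1281*262^(3/2) + 262*46 - 21*46*262^(3/2)) = 916701 + (-15982 + 1281*(262*√262) + 12052 - 21*46*262*√262) = 916701 + (-15982 + 335622*√262 + 12052 - 253092*√262) = 916701 + (-3930 + 82530*√262) = 912771 + 82530*√262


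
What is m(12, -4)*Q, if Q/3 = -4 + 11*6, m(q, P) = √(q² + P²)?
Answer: 744*√10 ≈ 2352.7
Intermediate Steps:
m(q, P) = √(P² + q²)
Q = 186 (Q = 3*(-4 + 11*6) = 3*(-4 + 66) = 3*62 = 186)
m(12, -4)*Q = √((-4)² + 12²)*186 = √(16 + 144)*186 = √160*186 = (4*√10)*186 = 744*√10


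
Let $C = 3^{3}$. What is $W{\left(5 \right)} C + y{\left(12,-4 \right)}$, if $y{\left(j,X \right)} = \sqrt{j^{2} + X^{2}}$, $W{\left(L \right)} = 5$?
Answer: $135 + 4 \sqrt{10} \approx 147.65$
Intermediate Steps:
$y{\left(j,X \right)} = \sqrt{X^{2} + j^{2}}$
$C = 27$
$W{\left(5 \right)} C + y{\left(12,-4 \right)} = 5 \cdot 27 + \sqrt{\left(-4\right)^{2} + 12^{2}} = 135 + \sqrt{16 + 144} = 135 + \sqrt{160} = 135 + 4 \sqrt{10}$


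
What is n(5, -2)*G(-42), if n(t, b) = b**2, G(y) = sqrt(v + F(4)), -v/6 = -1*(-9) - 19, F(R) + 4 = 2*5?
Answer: 4*sqrt(66) ≈ 32.496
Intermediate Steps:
F(R) = 6 (F(R) = -4 + 2*5 = -4 + 10 = 6)
v = 60 (v = -6*(-1*(-9) - 19) = -6*(9 - 19) = -6*(-10) = 60)
G(y) = sqrt(66) (G(y) = sqrt(60 + 6) = sqrt(66))
n(5, -2)*G(-42) = (-2)**2*sqrt(66) = 4*sqrt(66)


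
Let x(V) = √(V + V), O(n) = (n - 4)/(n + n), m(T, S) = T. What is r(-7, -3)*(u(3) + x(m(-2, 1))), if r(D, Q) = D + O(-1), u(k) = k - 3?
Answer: -9*I ≈ -9.0*I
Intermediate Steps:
u(k) = -3 + k
O(n) = (-4 + n)/(2*n) (O(n) = (-4 + n)/((2*n)) = (-4 + n)*(1/(2*n)) = (-4 + n)/(2*n))
r(D, Q) = 5/2 + D (r(D, Q) = D + (½)*(-4 - 1)/(-1) = D + (½)*(-1)*(-5) = D + 5/2 = 5/2 + D)
x(V) = √2*√V (x(V) = √(2*V) = √2*√V)
r(-7, -3)*(u(3) + x(m(-2, 1))) = (5/2 - 7)*((-3 + 3) + √2*√(-2)) = -9*(0 + √2*(I*√2))/2 = -9*(0 + 2*I)/2 = -9*I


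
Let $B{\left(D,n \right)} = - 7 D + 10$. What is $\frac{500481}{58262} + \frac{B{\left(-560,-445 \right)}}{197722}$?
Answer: $\frac{49592536971}{5759839582} \approx 8.6101$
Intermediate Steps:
$B{\left(D,n \right)} = 10 - 7 D$
$\frac{500481}{58262} + \frac{B{\left(-560,-445 \right)}}{197722} = \frac{500481}{58262} + \frac{10 - -3920}{197722} = 500481 \cdot \frac{1}{58262} + \left(10 + 3920\right) \frac{1}{197722} = \frac{500481}{58262} + 3930 \cdot \frac{1}{197722} = \frac{500481}{58262} + \frac{1965}{98861} = \frac{49592536971}{5759839582}$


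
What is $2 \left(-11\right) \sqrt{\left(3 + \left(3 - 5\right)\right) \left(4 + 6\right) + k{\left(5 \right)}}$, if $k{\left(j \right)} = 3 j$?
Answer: $-110$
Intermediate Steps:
$2 \left(-11\right) \sqrt{\left(3 + \left(3 - 5\right)\right) \left(4 + 6\right) + k{\left(5 \right)}} = 2 \left(-11\right) \sqrt{\left(3 + \left(3 - 5\right)\right) \left(4 + 6\right) + 3 \cdot 5} = - 22 \sqrt{\left(3 - 2\right) 10 + 15} = - 22 \sqrt{1 \cdot 10 + 15} = - 22 \sqrt{10 + 15} = - 22 \sqrt{25} = \left(-22\right) 5 = -110$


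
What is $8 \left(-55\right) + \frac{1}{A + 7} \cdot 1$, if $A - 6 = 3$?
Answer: $- \frac{7039}{16} \approx -439.94$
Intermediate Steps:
$A = 9$ ($A = 6 + 3 = 9$)
$8 \left(-55\right) + \frac{1}{A + 7} \cdot 1 = 8 \left(-55\right) + \frac{1}{9 + 7} \cdot 1 = -440 + \frac{1}{16} \cdot 1 = -440 + \frac{1}{16} = - \frac{7039}{16}$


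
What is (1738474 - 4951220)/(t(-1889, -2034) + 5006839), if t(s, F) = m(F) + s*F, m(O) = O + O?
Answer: -3212746/8844997 ≈ -0.36323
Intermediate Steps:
m(O) = 2*O
t(s, F) = 2*F + F*s (t(s, F) = 2*F + s*F = 2*F + F*s)
(1738474 - 4951220)/(t(-1889, -2034) + 5006839) = (1738474 - 4951220)/(-2034*(2 - 1889) + 5006839) = -3212746/(-2034*(-1887) + 5006839) = -3212746/(3838158 + 5006839) = -3212746/8844997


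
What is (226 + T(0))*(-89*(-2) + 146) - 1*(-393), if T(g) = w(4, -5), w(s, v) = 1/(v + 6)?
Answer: 73941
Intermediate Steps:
w(s, v) = 1/(6 + v)
T(g) = 1 (T(g) = 1/(6 - 5) = 1/1 = 1)
(226 + T(0))*(-89*(-2) + 146) - 1*(-393) = (226 + 1)*(-89*(-2) + 146) - 1*(-393) = 227*(178 + 146) + 393 = 227*324 + 393 = 73548 + 393 = 73941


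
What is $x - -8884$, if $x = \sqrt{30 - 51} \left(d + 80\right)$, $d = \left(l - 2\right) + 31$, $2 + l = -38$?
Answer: $8884 + 69 i \sqrt{21} \approx 8884.0 + 316.2 i$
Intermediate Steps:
$l = -40$ ($l = -2 - 38 = -40$)
$d = -11$ ($d = \left(-40 - 2\right) + 31 = -42 + 31 = -11$)
$x = 69 i \sqrt{21}$ ($x = \sqrt{30 - 51} \left(-11 + 80\right) = \sqrt{-21} \cdot 69 = i \sqrt{21} \cdot 69 = 69 i \sqrt{21} \approx 316.2 i$)
$x - -8884 = 69 i \sqrt{21} - -8884 = 69 i \sqrt{21} + 8884 = 8884 + 69 i \sqrt{21}$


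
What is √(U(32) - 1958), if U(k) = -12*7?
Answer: I*√2042 ≈ 45.188*I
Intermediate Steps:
U(k) = -84 (U(k) = -4*21 = -84)
√(U(32) - 1958) = √(-84 - 1958) = √(-2042) = I*√2042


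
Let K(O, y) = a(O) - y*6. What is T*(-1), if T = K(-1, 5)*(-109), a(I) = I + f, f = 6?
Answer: -2725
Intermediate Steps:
a(I) = 6 + I (a(I) = I + 6 = 6 + I)
K(O, y) = 6 + O - 6*y (K(O, y) = (6 + O) - y*6 = (6 + O) - 6*y = 6 + O - 6*y)
T = 2725 (T = (6 - 1 - 6*5)*(-109) = (6 - 1 - 30)*(-109) = -25*(-109) = 2725)
T*(-1) = 2725*(-1) = -2725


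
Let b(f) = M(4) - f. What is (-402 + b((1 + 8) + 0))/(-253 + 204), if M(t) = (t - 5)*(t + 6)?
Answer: 421/49 ≈ 8.5918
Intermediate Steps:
M(t) = (-5 + t)*(6 + t)
b(f) = -10 - f (b(f) = (-30 + 4 + 4²) - f = (-30 + 4 + 16) - f = -10 - f)
(-402 + b((1 + 8) + 0))/(-253 + 204) = (-402 + (-10 - ((1 + 8) + 0)))/(-253 + 204) = (-402 + (-10 - (9 + 0)))/(-49) = (-402 + (-10 - 1*9))*(-1/49) = (-402 + (-10 - 9))*(-1/49) = (-402 - 19)*(-1/49) = -421*(-1/49) = 421/49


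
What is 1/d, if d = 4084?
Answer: 1/4084 ≈ 0.00024486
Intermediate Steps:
1/d = 1/4084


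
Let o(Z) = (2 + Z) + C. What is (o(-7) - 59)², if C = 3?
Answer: 3721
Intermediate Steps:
o(Z) = 5 + Z (o(Z) = (2 + Z) + 3 = 5 + Z)
(o(-7) - 59)² = ((5 - 7) - 59)² = (-2 - 59)² = (-61)² = 3721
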